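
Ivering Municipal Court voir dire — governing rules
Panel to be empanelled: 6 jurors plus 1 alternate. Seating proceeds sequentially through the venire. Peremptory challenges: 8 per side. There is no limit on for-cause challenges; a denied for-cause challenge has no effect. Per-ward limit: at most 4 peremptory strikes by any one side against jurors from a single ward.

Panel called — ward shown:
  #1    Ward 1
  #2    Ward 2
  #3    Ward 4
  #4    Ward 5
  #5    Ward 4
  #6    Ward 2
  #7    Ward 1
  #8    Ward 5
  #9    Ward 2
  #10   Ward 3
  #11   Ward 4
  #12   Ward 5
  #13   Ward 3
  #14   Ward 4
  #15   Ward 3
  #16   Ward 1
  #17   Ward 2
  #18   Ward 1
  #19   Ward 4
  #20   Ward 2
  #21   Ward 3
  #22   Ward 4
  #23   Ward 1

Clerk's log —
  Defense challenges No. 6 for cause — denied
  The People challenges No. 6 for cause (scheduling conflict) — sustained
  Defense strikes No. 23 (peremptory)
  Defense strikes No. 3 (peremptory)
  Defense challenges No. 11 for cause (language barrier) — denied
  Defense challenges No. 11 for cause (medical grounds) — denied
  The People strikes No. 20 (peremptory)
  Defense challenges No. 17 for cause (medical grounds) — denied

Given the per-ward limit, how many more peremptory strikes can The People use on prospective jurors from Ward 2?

3

The People peremptories so far: #20 — 1 of 8 used, 7 left overall.
Against Ward 2: #20 — 1 used; per-ward cap 4 leaves 3.
Binding limit: min(7, 3) = 3.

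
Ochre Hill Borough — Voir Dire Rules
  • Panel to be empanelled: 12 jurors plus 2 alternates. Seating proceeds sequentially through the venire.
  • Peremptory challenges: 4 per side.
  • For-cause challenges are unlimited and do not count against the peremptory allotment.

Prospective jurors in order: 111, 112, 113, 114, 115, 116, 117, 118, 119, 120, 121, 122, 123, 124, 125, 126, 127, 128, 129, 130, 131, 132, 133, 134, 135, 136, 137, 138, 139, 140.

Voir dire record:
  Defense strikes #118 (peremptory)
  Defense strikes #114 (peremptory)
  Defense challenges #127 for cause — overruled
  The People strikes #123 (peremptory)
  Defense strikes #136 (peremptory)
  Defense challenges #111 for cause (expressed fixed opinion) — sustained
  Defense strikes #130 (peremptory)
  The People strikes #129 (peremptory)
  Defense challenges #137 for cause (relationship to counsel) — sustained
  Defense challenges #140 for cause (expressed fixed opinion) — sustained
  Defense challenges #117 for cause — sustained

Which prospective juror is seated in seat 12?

127

Removed: #111, #114, #117, #118, #123, #129, #130, #136, #137, #140. (#127 stays — for-cause denied.)
Seating in order: seats 1–12 → #112, #113, #115, #116, #119, #120, #121, #122, #124, #125, #126, #127; alternates → #128, #131.
So seat 12 is #127.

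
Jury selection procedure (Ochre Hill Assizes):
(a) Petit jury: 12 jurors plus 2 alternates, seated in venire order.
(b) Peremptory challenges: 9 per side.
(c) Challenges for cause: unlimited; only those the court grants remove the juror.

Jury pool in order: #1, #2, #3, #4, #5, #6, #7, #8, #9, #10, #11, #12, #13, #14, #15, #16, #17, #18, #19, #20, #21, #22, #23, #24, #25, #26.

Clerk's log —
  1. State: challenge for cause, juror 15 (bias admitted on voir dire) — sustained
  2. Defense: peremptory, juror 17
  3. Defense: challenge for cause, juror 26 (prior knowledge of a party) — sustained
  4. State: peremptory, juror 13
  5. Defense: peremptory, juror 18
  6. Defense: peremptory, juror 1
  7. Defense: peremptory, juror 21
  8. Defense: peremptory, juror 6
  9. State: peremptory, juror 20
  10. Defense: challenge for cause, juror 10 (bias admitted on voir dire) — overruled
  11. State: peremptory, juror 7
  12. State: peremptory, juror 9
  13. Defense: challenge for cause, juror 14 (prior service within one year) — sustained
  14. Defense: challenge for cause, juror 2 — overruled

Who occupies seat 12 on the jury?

Removed: #1, #6, #7, #9, #13, #14, #15, #17, #18, #20, #21, #26. (#2, #10 stay — for-cause denied.)
Seating in order: seats 1–12 → #2, #3, #4, #5, #8, #10, #11, #12, #16, #19, #22, #23; alternates → #24, #25.
So seat 12 is #23.

23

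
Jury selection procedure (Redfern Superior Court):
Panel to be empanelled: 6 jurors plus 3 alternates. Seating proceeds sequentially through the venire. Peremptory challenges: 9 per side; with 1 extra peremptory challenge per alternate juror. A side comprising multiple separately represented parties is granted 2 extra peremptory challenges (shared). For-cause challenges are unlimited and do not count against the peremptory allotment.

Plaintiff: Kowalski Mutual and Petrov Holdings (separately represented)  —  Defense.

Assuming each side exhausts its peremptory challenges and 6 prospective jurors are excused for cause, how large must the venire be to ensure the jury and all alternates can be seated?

Seats to fill: 6 + 3 alternates = 9.
Peremptories — Plaintiff: 9 + 1×3 + 2 = 14; Defense: 9 + 1×3 = 12; total 26.
For-cause removals: 6.
Minimum venire: 9 + 26 + 6 = 41.

41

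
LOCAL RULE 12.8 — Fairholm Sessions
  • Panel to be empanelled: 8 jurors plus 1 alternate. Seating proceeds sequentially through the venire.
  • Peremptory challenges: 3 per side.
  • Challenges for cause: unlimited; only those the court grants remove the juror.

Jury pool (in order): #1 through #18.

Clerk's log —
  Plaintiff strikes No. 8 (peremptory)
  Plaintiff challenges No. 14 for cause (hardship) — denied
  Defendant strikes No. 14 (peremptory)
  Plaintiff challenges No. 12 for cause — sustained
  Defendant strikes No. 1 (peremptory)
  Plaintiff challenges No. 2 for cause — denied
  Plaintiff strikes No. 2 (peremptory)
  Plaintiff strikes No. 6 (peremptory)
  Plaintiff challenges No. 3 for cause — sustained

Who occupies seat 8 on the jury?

Removed: #1, #2, #3, #6, #8, #12, #14.
Filling seats in venire order through position 8: #4, #5, #7, #9, #10, #11, #13, #15.
So seat 8 is #15.

15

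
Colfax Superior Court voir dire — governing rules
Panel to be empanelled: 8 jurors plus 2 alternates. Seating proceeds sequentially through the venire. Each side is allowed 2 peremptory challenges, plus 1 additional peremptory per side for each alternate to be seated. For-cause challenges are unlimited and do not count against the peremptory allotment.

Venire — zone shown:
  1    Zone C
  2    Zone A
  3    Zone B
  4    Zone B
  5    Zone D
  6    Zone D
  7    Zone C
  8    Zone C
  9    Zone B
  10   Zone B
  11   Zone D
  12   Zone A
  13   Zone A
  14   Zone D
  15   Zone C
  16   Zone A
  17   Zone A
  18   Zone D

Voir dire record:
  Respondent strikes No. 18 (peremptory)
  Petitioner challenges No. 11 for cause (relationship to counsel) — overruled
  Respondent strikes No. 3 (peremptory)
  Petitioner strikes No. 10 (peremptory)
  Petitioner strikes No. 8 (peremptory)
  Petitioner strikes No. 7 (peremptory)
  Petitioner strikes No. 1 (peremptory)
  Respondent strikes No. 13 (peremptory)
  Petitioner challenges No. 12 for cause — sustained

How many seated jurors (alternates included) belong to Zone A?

Removed: #1, #3, #7, #8, #10, #12, #13, #18.
Seated (10 incl. alternates): #2, #4, #5, #6, #9, #11, #14, #15, #16, #17.
Of those, in Zone A: #2, #16, #17 → 3.

3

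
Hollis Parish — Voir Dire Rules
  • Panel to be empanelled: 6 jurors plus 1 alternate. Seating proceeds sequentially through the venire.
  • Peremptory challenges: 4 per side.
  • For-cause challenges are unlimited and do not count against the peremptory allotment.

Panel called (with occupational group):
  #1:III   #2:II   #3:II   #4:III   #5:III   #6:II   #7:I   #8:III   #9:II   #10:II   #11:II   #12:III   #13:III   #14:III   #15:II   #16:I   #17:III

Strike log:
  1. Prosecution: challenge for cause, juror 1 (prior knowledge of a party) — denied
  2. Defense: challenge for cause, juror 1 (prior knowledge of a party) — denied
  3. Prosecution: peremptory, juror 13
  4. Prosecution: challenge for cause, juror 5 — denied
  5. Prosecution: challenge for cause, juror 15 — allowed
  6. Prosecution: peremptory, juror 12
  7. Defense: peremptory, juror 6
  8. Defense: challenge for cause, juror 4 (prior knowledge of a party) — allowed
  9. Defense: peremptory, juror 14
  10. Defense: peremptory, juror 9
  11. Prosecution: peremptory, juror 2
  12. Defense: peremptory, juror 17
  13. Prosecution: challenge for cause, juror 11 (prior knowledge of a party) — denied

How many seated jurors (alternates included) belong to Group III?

3

Removed: #2, #4, #6, #9, #12, #13, #14, #15, #17.
Seated (7 incl. alternates): #1, #3, #5, #7, #8, #10, #11.
Of those, in Group III: #1, #5, #8 → 3.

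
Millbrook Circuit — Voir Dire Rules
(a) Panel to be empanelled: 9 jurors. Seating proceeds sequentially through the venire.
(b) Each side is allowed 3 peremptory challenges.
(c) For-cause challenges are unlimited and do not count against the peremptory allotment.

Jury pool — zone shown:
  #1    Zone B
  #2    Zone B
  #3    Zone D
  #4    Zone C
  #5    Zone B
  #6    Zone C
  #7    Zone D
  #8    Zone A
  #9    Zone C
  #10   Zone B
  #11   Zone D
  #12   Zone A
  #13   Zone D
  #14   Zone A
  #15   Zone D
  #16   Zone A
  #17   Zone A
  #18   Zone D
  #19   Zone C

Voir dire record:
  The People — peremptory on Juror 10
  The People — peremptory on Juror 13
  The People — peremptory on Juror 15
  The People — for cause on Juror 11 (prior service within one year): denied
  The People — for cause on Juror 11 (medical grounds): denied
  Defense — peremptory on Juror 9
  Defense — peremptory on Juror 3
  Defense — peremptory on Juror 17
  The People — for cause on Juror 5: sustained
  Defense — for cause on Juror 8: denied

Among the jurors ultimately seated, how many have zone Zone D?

Removed: #3, #5, #9, #10, #13, #15, #17.
Seated jurors 1–9: #1, #2, #4, #6, #7, #8, #11, #12, #14.
Of those, in Zone D: #7, #11 → 2.

2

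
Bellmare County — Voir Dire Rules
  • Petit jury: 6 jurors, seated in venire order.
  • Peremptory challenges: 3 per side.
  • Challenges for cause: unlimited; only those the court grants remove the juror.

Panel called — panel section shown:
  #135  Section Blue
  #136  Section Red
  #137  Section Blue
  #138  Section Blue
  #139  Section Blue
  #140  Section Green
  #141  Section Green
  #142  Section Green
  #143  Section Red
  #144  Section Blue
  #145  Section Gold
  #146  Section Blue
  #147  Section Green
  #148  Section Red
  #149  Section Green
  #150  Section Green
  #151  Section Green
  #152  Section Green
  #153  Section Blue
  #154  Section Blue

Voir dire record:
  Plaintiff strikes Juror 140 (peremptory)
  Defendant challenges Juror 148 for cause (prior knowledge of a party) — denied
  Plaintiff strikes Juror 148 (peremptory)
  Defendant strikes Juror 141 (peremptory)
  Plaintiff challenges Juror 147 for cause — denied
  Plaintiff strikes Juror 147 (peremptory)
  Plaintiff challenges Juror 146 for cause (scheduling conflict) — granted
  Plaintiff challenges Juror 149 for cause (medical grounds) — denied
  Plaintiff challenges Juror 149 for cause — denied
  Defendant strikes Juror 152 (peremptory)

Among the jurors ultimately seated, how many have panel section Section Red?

1

Removed: #140, #141, #146, #147, #148, #152.
Seated jurors 1–6: #135, #136, #137, #138, #139, #142.
Of those, in Section Red: #136 → 1.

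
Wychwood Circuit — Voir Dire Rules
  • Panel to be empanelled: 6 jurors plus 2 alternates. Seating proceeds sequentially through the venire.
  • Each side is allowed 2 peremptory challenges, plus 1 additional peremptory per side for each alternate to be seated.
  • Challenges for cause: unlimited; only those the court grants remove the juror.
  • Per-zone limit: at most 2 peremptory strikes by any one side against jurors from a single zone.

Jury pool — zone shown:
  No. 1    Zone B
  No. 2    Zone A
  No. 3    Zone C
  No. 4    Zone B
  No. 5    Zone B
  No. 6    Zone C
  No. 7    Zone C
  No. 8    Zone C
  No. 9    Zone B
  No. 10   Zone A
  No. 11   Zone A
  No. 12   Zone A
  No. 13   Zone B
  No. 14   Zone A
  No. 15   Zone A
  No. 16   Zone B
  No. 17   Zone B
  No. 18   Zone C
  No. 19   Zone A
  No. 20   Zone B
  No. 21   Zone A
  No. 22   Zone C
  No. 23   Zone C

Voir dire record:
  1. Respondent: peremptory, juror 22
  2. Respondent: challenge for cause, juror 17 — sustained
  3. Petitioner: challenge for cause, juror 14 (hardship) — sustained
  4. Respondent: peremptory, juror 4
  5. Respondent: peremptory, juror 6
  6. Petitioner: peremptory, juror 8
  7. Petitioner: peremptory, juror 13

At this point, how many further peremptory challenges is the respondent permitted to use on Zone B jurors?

1

Respondent peremptories so far: #22, #4, #6 — 3 of 4 used, 1 left overall.
Against Zone B: #4 — 1 used; per-zone cap 2 leaves 1.
Binding limit: min(1, 1) = 1.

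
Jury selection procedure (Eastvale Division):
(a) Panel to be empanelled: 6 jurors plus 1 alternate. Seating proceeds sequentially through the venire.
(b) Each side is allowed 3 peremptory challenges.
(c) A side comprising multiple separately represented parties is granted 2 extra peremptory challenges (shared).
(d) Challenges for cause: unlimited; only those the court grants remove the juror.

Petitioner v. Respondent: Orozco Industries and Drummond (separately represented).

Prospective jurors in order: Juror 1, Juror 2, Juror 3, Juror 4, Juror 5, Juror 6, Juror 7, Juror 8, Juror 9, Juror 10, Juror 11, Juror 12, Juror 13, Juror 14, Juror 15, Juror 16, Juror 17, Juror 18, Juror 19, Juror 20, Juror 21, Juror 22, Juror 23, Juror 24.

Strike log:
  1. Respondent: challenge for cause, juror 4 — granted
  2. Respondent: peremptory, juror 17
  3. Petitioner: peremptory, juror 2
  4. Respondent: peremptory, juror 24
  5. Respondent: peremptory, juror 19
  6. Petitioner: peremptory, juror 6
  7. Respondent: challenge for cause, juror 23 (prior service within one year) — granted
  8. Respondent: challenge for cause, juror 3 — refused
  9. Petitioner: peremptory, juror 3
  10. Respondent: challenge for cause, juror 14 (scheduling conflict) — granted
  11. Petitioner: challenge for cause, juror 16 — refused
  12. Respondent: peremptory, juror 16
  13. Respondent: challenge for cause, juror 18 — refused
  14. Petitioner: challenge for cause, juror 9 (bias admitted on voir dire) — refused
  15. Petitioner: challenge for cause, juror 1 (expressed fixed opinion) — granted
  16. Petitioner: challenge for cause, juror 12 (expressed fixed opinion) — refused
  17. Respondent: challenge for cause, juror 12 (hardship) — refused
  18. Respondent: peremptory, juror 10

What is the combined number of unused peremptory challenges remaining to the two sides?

0

Petitioner allotment: 3. Respondent allotment: 3 base + 2 multi-party = 5.
Petitioner peremptories used: #2, #6, #3 — 3 (for-cause on #16, #9, #1, #12 don't count).
Respondent peremptories used: #17, #24, #19, #16, #10 — 5 (for-cause on #4, #23, #3, #14, #18, #12 don't count).
Remaining: (3 − 3) + (5 − 5) = 0.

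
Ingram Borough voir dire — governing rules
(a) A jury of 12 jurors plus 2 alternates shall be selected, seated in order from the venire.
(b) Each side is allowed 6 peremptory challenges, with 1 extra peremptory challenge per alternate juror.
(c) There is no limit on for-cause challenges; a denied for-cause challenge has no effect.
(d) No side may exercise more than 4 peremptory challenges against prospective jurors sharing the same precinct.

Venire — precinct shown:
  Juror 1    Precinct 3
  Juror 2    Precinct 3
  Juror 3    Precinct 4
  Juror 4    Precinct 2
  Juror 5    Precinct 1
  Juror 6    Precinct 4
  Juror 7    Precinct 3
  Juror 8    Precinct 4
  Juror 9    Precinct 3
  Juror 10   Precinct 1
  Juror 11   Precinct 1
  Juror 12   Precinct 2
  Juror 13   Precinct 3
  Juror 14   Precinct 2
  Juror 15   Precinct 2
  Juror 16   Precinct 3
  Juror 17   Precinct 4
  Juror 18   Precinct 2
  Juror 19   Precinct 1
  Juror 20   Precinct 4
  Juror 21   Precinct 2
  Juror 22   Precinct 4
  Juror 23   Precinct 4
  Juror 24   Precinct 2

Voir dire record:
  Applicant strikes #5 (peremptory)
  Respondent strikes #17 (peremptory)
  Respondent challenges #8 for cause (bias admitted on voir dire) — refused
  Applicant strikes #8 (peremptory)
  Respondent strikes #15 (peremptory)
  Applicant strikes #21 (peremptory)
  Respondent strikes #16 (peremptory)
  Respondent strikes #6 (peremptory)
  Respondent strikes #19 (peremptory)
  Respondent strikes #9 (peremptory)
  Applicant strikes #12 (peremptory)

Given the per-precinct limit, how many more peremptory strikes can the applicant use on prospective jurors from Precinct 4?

3

Applicant peremptories so far: #5, #8, #21, #12 — 4 of 8 used, 4 left overall.
Against Precinct 4: #8 — 1 used; per-precinct cap 4 leaves 3.
Binding limit: min(4, 3) = 3.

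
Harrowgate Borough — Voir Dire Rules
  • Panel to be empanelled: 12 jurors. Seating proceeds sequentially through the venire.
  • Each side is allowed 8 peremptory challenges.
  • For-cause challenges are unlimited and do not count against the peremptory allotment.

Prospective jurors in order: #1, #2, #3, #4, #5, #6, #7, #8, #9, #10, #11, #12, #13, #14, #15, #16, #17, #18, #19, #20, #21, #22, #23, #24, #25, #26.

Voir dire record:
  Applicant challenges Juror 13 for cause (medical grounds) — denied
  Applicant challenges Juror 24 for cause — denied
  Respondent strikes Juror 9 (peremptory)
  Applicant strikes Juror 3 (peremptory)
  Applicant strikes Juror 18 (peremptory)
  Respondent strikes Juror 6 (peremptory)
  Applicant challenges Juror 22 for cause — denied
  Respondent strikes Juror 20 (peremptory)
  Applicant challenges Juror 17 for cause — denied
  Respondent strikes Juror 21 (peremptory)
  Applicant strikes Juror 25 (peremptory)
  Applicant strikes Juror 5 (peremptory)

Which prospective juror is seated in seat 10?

14

Removed: #3, #5, #6, #9, #18, #20, #21, #25. (#13, #17, #22, #24 stay — for-cause denied.)
Filling seats in venire order through position 10: #1, #2, #4, #7, #8, #10, #11, #12, #13, #14.
So seat 10 is #14.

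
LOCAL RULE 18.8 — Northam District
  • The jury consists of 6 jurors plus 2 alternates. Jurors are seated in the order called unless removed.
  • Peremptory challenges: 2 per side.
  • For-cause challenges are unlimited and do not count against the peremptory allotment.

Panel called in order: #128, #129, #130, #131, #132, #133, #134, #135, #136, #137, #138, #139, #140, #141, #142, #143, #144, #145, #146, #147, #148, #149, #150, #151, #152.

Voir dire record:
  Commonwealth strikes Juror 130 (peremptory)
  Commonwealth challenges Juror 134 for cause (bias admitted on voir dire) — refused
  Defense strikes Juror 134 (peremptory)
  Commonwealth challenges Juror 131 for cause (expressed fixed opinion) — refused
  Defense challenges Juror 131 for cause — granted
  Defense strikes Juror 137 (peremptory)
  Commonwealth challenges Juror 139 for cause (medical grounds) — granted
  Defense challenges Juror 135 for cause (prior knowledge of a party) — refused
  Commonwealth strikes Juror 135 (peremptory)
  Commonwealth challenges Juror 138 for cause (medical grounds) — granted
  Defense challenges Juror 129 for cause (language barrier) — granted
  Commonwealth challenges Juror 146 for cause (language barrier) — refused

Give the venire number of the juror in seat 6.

141

Removed: #129, #130, #131, #134, #135, #137, #138, #139. (#146 stays — for-cause denied.)
Filling seats in venire order through position 6: #128, #132, #133, #136, #140, #141.
So seat 6 is #141.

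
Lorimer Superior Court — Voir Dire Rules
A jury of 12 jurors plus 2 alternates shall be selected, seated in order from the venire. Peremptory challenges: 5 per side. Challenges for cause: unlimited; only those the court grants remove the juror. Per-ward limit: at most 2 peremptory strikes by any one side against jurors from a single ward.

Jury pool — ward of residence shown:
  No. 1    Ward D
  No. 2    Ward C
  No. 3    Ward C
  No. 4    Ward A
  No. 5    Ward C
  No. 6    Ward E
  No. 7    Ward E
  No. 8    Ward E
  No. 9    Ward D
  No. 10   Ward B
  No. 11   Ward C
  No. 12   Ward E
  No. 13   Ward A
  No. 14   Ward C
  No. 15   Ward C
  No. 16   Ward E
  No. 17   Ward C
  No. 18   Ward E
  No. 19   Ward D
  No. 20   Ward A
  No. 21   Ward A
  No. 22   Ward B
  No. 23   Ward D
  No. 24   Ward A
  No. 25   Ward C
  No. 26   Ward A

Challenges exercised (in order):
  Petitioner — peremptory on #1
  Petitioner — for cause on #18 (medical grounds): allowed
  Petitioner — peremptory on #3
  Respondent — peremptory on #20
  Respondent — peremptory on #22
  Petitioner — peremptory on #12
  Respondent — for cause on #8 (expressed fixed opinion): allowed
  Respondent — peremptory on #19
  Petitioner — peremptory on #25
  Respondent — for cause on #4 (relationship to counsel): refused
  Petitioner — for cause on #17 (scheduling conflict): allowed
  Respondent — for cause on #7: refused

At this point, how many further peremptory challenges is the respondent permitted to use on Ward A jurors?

1

Respondent peremptories so far: #20, #22, #19 — 3 of 5 used, 2 left overall.
Against Ward A: #20 — 1 used; per-ward cap 2 leaves 1.
Binding limit: min(2, 1) = 1.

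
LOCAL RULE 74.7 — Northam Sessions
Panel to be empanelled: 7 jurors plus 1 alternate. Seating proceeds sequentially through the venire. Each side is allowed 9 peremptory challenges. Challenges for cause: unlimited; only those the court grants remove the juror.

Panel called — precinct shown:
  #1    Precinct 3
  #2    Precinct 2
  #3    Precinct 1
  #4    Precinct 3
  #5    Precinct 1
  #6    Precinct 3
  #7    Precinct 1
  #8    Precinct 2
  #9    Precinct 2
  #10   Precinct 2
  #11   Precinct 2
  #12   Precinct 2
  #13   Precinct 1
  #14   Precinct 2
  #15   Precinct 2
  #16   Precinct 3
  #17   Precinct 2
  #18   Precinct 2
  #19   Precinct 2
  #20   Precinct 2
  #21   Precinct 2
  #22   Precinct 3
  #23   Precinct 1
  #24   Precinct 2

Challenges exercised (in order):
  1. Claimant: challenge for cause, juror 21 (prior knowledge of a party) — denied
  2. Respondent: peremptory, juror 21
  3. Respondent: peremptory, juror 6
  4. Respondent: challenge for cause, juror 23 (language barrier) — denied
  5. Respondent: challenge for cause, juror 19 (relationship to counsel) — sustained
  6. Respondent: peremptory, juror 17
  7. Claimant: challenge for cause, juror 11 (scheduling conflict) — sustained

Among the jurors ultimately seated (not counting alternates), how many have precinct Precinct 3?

2

Removed: #6, #11, #17, #19, #21.
Seated jurors 1–7: #1, #2, #3, #4, #5, #7, #8 (alternates #9 not counted).
Of those, in Precinct 3: #1, #4 → 2.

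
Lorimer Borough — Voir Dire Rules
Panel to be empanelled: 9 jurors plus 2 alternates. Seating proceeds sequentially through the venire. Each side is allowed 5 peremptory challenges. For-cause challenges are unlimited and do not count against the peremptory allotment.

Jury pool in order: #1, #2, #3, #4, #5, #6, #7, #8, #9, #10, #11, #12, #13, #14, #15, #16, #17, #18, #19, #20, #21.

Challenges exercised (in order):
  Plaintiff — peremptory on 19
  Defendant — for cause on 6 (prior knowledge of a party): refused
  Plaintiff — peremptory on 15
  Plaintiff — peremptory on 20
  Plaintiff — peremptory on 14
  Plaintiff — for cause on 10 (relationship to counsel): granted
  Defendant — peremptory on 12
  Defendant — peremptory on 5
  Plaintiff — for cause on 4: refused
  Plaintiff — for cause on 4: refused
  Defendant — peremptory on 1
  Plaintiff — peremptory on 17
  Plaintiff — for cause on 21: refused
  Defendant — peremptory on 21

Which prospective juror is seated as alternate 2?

18

Removed: #1, #5, #10, #12, #14, #15, #17, #19, #20, #21. (#4, #6 stay — for-cause denied.)
Seating in order: seats 1–9 → #2, #3, #4, #6, #7, #8, #9, #11, #13; alternates → #16, #18.
So alternate 2 is #18.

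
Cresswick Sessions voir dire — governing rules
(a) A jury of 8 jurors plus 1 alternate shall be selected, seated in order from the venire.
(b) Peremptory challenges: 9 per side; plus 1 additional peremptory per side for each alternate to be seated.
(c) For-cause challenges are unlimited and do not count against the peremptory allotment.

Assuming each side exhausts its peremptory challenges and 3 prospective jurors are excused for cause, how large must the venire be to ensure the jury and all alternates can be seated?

32

Seats to fill: 8 + 1 alternates = 9.
Peremptories: 9 + 1×1 = 10 per side × 2 sides = 20.
For-cause removals: 3.
Minimum venire: 9 + 20 + 3 = 32.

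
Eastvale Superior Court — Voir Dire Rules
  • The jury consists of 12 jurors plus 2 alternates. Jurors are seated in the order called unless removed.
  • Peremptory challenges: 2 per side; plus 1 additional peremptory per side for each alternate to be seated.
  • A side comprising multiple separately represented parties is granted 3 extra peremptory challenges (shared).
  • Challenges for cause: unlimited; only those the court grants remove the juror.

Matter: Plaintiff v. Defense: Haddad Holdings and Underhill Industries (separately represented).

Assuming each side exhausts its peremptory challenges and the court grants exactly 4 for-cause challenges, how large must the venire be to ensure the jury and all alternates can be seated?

29

Seats to fill: 12 + 2 alternates = 14.
Peremptories — Plaintiff: 2 + 1×2 = 4; Defense: 2 + 1×2 + 3 = 7; total 11.
For-cause removals: 4.
Minimum venire: 14 + 11 + 4 = 29.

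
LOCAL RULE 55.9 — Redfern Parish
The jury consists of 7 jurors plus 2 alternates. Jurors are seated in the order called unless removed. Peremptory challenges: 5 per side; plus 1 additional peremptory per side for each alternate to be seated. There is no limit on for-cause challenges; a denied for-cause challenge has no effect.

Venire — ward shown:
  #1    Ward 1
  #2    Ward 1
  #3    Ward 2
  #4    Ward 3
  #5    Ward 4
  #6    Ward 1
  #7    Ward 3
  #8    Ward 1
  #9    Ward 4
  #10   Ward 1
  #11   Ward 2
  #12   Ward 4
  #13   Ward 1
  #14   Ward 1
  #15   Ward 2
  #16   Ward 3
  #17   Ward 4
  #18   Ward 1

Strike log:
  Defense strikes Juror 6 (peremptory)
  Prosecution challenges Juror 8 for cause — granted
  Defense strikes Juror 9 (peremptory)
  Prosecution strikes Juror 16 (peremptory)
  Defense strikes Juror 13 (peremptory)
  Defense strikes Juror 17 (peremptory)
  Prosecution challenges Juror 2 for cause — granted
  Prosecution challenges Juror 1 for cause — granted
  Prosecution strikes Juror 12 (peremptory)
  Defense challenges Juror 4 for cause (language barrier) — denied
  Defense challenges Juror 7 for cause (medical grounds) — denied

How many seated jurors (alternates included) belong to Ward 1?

Removed: #1, #2, #6, #8, #9, #12, #13, #16, #17.
Seated (9 incl. alternates): #3, #4, #5, #7, #10, #11, #14, #15, #18.
Of those, in Ward 1: #10, #14, #18 → 3.

3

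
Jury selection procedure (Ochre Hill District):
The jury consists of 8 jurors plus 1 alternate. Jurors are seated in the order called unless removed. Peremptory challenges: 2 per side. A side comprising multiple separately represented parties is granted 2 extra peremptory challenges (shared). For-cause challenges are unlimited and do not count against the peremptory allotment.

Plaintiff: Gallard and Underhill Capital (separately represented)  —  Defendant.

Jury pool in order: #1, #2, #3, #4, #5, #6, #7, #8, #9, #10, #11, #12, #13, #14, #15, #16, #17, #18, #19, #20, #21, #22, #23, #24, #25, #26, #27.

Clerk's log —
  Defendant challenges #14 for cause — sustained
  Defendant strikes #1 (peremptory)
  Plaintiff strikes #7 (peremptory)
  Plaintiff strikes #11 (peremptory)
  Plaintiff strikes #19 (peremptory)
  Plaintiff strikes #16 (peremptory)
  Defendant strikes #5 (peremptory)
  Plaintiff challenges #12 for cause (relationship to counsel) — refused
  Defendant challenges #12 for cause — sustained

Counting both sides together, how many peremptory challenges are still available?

Plaintiff allotment: 2 base + 2 multi-party = 4. Defendant allotment: 2.
Plaintiff peremptories used: #7, #11, #19, #16 — 4 (the for-cause on #12 doesn't count).
Defendant peremptories used: #1, #5 — 2 (for-cause on #14, #12 don't count).
Remaining: (4 − 4) + (2 − 2) = 0.

0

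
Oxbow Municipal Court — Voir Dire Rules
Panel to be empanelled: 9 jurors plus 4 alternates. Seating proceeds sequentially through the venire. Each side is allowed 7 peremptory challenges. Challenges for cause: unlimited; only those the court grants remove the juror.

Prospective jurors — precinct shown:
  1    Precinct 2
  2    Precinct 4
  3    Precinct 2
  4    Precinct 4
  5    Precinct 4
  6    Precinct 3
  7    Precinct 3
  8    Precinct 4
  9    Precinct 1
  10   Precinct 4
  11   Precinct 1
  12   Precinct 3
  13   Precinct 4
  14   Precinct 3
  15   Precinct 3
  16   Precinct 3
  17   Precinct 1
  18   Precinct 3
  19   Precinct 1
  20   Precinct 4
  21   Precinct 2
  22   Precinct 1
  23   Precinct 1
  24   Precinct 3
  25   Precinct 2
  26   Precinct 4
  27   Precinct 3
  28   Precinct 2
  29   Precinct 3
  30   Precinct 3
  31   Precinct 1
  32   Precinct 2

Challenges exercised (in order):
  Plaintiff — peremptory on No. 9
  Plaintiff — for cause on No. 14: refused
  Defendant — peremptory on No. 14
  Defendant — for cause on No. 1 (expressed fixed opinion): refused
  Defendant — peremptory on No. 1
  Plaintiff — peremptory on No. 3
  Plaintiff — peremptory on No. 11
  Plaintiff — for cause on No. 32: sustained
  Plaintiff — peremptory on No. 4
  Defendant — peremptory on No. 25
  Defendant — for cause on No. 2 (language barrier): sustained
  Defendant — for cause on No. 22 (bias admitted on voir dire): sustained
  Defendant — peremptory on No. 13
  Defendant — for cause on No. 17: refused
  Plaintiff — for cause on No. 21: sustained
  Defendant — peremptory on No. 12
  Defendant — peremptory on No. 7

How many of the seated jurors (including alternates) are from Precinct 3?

5

Removed: #1, #2, #3, #4, #7, #9, #11, #12, #13, #14, #21, #22, #25, #32.
Seated (13 incl. alternates): #5, #6, #8, #10, #15, #16, #17, #18, #19, #20, #23, #24, #26.
Of those, in Precinct 3: #6, #15, #16, #18, #24 → 5.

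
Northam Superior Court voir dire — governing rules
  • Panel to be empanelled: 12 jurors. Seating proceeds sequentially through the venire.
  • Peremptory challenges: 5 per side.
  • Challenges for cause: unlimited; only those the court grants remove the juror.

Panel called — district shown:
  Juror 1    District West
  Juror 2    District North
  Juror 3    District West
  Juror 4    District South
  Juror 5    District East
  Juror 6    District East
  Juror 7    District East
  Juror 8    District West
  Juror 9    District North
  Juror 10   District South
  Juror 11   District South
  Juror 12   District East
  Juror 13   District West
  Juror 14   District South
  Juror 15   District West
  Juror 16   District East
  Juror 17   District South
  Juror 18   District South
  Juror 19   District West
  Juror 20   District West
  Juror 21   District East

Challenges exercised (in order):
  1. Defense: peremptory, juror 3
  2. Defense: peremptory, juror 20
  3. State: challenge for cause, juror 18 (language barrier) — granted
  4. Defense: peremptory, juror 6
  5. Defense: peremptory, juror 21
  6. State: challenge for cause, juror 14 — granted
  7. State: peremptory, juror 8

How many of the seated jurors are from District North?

2

Removed: #3, #6, #8, #14, #18, #20, #21.
Seated jurors 1–12: #1, #2, #4, #5, #7, #9, #10, #11, #12, #13, #15, #16.
Of those, in District North: #2, #9 → 2.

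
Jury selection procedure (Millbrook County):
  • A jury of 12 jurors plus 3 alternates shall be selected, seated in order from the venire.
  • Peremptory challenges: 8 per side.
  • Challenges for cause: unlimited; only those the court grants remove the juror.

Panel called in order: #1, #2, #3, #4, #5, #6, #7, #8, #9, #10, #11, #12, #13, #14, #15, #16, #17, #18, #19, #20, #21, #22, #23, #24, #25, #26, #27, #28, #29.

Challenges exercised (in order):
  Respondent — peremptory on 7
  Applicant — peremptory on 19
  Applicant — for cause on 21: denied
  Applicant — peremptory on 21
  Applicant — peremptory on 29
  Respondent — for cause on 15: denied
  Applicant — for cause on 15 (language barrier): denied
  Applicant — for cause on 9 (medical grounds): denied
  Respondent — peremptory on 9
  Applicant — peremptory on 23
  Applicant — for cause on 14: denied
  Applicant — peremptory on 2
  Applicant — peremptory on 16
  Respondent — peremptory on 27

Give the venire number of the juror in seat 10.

13

Removed: #2, #7, #9, #16, #19, #21, #23, #27, #29. (#14, #15 stay — for-cause denied.)
Seating in order: seats 1–12 → #1, #3, #4, #5, #6, #8, #10, #11, #12, #13, #14, #15; alternates → #17, #18, #20.
So seat 10 is #13.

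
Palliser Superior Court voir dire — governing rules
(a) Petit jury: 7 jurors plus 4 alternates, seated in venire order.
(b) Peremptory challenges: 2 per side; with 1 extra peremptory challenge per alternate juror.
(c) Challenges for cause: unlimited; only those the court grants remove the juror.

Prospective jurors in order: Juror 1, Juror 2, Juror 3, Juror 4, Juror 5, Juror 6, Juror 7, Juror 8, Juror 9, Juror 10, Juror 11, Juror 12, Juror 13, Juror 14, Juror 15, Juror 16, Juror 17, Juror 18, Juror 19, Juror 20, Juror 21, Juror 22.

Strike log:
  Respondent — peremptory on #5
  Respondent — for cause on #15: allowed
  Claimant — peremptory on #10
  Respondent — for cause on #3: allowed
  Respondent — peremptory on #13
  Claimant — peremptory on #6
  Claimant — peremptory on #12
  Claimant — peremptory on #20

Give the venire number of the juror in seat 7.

Removed: #3, #5, #6, #10, #12, #13, #15, #20.
Seating in order: seats 1–7 → #1, #2, #4, #7, #8, #9, #11; alternates → #14, #16, #17, #18.
So seat 7 is #11.

11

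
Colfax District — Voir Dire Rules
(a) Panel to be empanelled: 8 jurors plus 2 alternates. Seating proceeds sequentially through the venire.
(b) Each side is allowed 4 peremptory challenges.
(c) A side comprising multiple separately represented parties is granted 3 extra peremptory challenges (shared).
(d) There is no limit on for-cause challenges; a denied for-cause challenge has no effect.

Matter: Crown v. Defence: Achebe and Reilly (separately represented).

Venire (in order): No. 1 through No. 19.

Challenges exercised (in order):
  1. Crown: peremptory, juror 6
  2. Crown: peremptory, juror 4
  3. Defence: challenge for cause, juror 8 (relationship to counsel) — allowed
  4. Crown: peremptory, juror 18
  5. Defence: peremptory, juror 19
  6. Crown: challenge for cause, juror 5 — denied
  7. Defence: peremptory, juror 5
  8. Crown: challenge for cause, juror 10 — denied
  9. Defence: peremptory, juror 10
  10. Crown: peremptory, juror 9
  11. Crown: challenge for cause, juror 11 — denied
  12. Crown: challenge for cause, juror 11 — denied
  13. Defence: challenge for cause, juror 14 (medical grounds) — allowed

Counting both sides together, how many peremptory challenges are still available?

4

Crown allotment: 4. Defence allotment: 4 base + 3 multi-party = 7.
Crown peremptories used: #6, #4, #18, #9 — 4 (for-cause on #5, #10, #11, #11 don't count).
Defence peremptories used: #19, #5, #10 — 3 (for-cause on #8, #14 don't count).
Remaining: (4 − 4) + (7 − 3) = 4.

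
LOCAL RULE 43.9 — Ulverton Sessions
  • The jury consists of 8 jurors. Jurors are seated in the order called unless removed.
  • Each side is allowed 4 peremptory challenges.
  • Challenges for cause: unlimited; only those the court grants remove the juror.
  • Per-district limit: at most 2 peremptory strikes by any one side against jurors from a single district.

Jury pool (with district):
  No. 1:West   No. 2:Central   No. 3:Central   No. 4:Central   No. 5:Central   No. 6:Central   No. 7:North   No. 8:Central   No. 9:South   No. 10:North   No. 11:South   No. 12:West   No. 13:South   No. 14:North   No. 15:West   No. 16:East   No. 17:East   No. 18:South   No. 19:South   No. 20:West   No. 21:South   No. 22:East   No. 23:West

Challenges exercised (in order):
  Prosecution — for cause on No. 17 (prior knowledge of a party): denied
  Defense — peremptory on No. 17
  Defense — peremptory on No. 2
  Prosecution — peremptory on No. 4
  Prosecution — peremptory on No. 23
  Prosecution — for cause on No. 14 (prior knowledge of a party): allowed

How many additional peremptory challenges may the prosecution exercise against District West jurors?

Prosecution peremptories so far: #4, #23 — 2 of 4 used, 2 left overall.
Against District West: #23 — 1 used; per-district cap 2 leaves 1.
Binding limit: min(2, 1) = 1.

1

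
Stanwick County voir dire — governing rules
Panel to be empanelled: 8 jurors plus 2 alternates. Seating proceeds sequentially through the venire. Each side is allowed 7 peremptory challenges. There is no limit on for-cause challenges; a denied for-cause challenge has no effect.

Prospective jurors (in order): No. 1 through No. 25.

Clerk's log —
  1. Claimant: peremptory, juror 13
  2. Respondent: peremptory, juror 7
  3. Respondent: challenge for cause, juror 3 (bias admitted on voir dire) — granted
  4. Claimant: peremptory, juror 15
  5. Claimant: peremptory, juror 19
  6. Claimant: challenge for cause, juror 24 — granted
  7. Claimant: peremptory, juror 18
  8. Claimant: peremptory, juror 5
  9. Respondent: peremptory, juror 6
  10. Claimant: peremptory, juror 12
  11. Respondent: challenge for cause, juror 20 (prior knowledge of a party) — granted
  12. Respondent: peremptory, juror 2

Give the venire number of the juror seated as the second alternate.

Removed: #2, #3, #5, #6, #7, #12, #13, #15, #18, #19, #20, #24.
Seating in order: seats 1–8 → #1, #4, #8, #9, #10, #11, #14, #16; alternates → #17, #21.
So alternate 2 is #21.

21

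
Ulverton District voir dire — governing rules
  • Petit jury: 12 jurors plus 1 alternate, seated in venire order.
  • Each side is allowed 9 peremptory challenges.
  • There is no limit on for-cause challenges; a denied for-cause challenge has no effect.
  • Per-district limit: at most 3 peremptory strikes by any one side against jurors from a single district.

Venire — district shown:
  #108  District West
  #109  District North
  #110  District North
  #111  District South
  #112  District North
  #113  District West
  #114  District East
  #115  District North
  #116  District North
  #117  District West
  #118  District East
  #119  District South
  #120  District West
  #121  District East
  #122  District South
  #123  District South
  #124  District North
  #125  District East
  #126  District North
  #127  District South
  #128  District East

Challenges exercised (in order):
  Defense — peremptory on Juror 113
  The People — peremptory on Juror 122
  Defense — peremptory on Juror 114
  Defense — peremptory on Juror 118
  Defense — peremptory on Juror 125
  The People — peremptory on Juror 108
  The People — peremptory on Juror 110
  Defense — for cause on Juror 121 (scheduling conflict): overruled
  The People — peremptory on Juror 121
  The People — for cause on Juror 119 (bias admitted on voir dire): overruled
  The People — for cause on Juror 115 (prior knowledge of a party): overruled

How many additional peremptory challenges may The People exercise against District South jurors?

The People peremptories so far: #122, #108, #110, #121 — 4 of 9 used, 5 left overall.
Against District South: #122 — 1 used; per-district cap 3 leaves 2.
Binding limit: min(5, 2) = 2.

2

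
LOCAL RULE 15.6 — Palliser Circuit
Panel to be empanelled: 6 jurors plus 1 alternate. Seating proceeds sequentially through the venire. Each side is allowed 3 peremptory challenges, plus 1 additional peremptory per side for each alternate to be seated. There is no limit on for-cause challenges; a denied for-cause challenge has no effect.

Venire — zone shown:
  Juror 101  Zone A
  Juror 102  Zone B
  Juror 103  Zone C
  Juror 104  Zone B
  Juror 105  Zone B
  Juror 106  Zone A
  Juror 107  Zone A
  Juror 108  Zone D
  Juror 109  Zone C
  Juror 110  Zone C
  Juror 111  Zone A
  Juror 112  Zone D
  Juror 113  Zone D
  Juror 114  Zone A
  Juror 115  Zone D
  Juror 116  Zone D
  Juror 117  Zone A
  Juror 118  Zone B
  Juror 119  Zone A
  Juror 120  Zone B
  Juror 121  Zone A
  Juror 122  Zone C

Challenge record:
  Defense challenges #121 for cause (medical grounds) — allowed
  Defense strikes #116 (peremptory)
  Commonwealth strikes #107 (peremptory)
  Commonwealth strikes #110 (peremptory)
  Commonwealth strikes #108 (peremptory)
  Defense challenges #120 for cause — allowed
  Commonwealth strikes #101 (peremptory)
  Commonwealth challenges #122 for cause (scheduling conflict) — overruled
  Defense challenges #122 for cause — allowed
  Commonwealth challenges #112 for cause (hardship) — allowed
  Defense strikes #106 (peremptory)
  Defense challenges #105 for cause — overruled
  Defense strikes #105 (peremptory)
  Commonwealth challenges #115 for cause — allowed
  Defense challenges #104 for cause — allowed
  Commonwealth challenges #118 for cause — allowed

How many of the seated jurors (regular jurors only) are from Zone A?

Removed: #101, #104, #105, #106, #107, #108, #110, #112, #115, #116, #118, #120, #121, #122.
Seated jurors 1–6: #102, #103, #109, #111, #113, #114 (alternates #117 not counted).
Of those, in Zone A: #111, #114 → 2.

2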